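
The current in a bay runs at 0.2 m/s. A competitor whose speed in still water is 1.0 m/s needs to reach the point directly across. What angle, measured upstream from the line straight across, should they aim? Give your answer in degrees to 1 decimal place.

11.5°

To cancel the current, the upstream component of the competitor's velocity must equal the flow: 1.0 sin θ = 0.2.
sin θ = 0.2 / 1.0 = 0.2000.
θ = arcsin(0.2000) = 11.537°.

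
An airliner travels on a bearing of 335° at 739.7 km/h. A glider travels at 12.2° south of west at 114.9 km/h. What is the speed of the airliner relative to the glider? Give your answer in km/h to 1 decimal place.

723.0 km/h

Taking east as x and north as y: airliner velocity = (-312.611, 670.396) km/h; glider velocity = (-112.305, -24.281) km/h.
Velocity of airliner relative to glider = (-312.611, 670.396) − (-112.305, -24.281) = (-200.306, 694.677) km/h.
Magnitude = |(-200.306, 694.677)| = 722.979 km/h.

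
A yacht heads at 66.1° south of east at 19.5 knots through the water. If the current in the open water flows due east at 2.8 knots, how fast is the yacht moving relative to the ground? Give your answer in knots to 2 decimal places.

20.79 knots

Taking east as x and north as y: velocity relative to the water = (7.900, -17.828) knots; the water relative to ground = (2.800, 0.000) knots.
Velocity relative to ground = (7.900, -17.828) + (2.800, 0.000) = (10.700, -17.828) knots.
Speed = |(10.700, -17.828)| = 20.793 knots.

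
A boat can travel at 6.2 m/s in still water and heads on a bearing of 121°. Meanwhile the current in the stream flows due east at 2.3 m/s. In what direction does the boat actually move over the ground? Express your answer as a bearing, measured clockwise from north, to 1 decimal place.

Taking east as x and north as y: velocity relative to the water = (5.314, -3.193) m/s; the water relative to ground = (2.300, 0.000) m/s.
Velocity relative to ground = (5.314, -3.193) + (2.300, 0.000) = (7.614, -3.193) m/s.
Bearing = atan2(7.61, -3.19) = 112.75° clockwise from north.

112.8°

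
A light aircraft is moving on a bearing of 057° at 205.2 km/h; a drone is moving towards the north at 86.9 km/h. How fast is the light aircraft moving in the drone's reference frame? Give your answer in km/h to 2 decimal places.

173.88 km/h

Taking east as x and north as y: light aircraft velocity = (172.095, 111.760) km/h; drone velocity = (0.000, 86.900) km/h.
Velocity of light aircraft relative to drone = (172.095, 111.760) − (0.000, 86.900) = (172.095, 24.860) km/h.
Magnitude = |(172.095, 24.860)| = 173.881 km/h.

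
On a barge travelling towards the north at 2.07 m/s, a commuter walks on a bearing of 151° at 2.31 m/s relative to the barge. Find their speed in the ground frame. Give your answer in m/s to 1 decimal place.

1.1 m/s

Taking east as x and north as y: barge velocity = (0.000, 2.070) m/s; commuter velocity relative to barge = (1.120, -2.020) m/s.
Velocity relative to ground = (0.000, 2.070) + (1.120, -2.020) = (1.120, 0.050) m/s.
Speed = |(1.120, 0.050)| = 1.121 m/s.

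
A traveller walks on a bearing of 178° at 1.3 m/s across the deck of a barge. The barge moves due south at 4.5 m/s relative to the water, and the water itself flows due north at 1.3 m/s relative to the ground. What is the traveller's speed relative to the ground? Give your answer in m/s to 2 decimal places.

In east/north components (m/s): traveller relative to barge = (0.045, -1.299); barge relative to water = (0.000, -4.500); water relative to ground = (0.000, 1.300).
Sum = (0.045, -4.499) m/s.
Speed = |(0.045, -4.499)| = 4.499 m/s.

4.50 m/s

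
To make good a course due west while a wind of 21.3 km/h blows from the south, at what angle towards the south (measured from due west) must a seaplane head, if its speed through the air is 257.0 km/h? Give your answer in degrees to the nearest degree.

5°

The wind pushes perpendicular to the desired track; the heading must have a component into the wind equal to 21.3 km/h: 257.0 sin θ = 21.3.
sin θ = 0.0829, so θ = 4.754°.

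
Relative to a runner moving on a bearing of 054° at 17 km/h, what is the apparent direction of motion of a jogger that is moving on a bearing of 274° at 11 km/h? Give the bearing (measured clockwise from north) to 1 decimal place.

Taking east as x and north as y: jogger velocity = (-10.973, 0.767) km/h; runner velocity = (13.753, 9.992) km/h.
Velocity of jogger relative to runner = (-10.973, 0.767) − (13.753, 9.992) = (-24.726, -9.225) km/h.
Bearing = atan2(-24.73, -9.23) = 249.54° clockwise from north.

249.5°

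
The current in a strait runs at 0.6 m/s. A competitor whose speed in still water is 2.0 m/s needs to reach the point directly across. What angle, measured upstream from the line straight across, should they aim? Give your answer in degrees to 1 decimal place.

To cancel the current, the upstream component of the competitor's velocity must equal the flow: 2.0 sin θ = 0.6.
sin θ = 0.6 / 2.0 = 0.3000.
θ = arcsin(0.3000) = 17.458°.

17.5°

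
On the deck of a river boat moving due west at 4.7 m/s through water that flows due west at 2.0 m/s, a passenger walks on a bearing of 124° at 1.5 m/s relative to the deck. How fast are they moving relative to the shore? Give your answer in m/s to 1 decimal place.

In east/north components (m/s): passenger relative to river boat = (1.244, -0.839); river boat relative to water = (-4.700, 0.000); water relative to ground = (-2.000, 0.000).
Sum = (-5.456, -0.839) m/s.
Speed = |(-5.456, -0.839)| = 5.521 m/s.

5.5 m/s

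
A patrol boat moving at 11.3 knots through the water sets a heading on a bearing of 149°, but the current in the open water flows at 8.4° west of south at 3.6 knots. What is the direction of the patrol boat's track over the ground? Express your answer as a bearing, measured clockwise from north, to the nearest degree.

158°

Taking east as x and north as y: velocity relative to the water = (5.820, -9.686) knots; the water relative to ground = (-0.526, -3.561) knots.
Velocity relative to ground = (5.820, -9.686) + (-0.526, -3.561) = (5.294, -13.247) knots.
Bearing = atan2(5.29, -13.25) = 158.22° clockwise from north.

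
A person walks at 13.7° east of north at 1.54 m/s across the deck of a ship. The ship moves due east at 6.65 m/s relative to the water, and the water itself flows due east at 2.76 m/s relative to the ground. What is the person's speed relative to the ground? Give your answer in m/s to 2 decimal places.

In east/north components (m/s): person relative to ship = (0.365, 1.496); ship relative to water = (6.650, 0.000); water relative to ground = (2.760, 0.000).
Sum = (9.775, 1.496) m/s.
Speed = |(9.775, 1.496)| = 9.889 m/s.

9.89 m/s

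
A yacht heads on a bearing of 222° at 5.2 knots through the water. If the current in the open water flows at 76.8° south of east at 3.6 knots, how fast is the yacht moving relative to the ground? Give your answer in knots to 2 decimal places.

7.83 knots

Taking east as x and north as y: velocity relative to the water = (-3.479, -3.864) knots; the water relative to ground = (0.822, -3.505) knots.
Velocity relative to ground = (-3.479, -3.864) + (0.822, -3.505) = (-2.657, -7.369) knots.
Speed = |(-2.657, -7.369)| = 7.834 knots.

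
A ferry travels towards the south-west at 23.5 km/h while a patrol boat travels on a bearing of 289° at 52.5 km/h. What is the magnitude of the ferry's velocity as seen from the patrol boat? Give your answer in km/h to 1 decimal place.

47.2 km/h

Taking east as x and north as y: ferry velocity = (-16.617, -16.617) km/h; patrol boat velocity = (-49.640, 17.092) km/h.
Velocity of ferry relative to patrol boat = (-16.617, -16.617) − (-49.640, 17.092) = (33.023, -33.709) km/h.
Magnitude = |(33.023, -33.709)| = 47.189 km/h.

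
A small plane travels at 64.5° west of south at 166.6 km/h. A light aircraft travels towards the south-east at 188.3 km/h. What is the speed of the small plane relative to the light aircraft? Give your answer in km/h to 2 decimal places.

Taking east as x and north as y: small plane velocity = (-150.371, -71.723) km/h; light aircraft velocity = (133.148, -133.148) km/h.
Velocity of small plane relative to light aircraft = (-150.371, -71.723) − (133.148, -133.148) = (-283.519, 61.425) km/h.
Magnitude = |(-283.519, 61.425)| = 290.097 km/h.

290.10 km/h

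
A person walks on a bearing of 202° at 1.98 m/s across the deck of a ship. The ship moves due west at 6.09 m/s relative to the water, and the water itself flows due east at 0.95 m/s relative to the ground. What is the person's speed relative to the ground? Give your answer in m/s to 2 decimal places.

In east/north components (m/s): person relative to ship = (-0.742, -1.836); ship relative to water = (-6.090, 0.000); water relative to ground = (0.950, 0.000).
Sum = (-5.882, -1.836) m/s.
Speed = |(-5.882, -1.836)| = 6.162 m/s.

6.16 m/s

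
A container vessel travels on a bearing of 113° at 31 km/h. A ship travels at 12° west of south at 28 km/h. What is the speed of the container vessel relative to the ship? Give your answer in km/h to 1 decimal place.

37.6 km/h

Taking east as x and north as y: container vessel velocity = (28.536, -12.113) km/h; ship velocity = (-5.822, -27.388) km/h.
Velocity of container vessel relative to ship = (28.536, -12.113) − (-5.822, -27.388) = (34.357, 15.275) km/h.
Magnitude = |(34.357, 15.275)| = 37.600 km/h.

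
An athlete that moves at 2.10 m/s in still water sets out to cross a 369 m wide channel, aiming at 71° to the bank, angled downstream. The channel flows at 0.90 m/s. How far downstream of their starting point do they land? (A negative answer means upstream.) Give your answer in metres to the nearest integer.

Perpendicular speed = 1.986 m/s; crossing time = 369 / 1.986 = 185.839 s.
Net downstream speed = 1.584 m/s.
Drift = 1.584 × 185.839 = 294.312 m (downstream).

294 m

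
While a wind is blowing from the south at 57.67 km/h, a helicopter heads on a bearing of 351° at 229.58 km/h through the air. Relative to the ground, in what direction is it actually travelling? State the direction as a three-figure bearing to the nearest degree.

353°

Taking east as x and north as y: velocity relative to the air = (-35.914, 226.753) km/h; the air relative to ground = (0.000, 57.670) km/h.
Velocity relative to ground = (-35.914, 226.753) + (0.000, 57.670) = (-35.914, 284.423) km/h.
Bearing = atan2(-35.91, 284.42) = 352.80° clockwise from north.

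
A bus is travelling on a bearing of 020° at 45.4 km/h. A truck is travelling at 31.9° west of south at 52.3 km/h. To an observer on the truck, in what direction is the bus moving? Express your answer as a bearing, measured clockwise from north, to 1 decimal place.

Taking east as x and north as y: bus velocity = (15.528, 42.662) km/h; truck velocity = (-27.637, -44.401) km/h.
Velocity of bus relative to truck = (15.528, 42.662) − (-27.637, -44.401) = (43.165, 87.063) km/h.
Bearing = atan2(43.17, 87.06) = 26.37° clockwise from north.

026.4°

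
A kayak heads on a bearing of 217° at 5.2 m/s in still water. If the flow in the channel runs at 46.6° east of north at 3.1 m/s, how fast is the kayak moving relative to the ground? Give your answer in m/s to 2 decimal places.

Taking east as x and north as y: velocity relative to the water = (-3.129, -4.153) m/s; the water relative to ground = (2.252, 2.130) m/s.
Velocity relative to ground = (-3.129, -4.153) + (2.252, 2.130) = (-0.877, -2.023) m/s.
Speed = |(-0.877, -2.023)| = 2.205 m/s.

2.20 m/s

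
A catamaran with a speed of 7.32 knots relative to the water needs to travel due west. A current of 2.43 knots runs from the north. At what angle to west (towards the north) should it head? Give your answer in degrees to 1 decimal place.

19.4°

The current pushes perpendicular to the desired track; the heading must have a component into the current equal to 2.43 knots: 7.32 sin θ = 2.43.
sin θ = 0.3320, so θ = 19.388°.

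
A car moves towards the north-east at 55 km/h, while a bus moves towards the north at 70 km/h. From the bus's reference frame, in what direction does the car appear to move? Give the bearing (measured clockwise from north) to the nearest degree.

Taking east as x and north as y: car velocity = (38.891, 38.891) km/h; bus velocity = (0.000, 70.000) km/h.
Velocity of car relative to bus = (38.891, 38.891) − (0.000, 70.000) = (38.891, -31.109) km/h.
Bearing = atan2(38.89, -31.11) = 128.66° clockwise from north.

129°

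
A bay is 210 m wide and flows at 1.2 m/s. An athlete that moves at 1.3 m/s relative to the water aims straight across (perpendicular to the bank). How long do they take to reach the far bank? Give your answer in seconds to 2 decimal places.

The component of the athlete's velocity perpendicular to the bank is 1.3 m/s.
The current is parallel to the bank, so it does not affect the crossing time.
Time = 210 / 1.300 = 161.538 s.

161.54 s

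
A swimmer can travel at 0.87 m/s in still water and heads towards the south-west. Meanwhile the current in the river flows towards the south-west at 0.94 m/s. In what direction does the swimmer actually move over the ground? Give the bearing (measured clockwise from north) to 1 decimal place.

225.0°

Taking east as x and north as y: velocity relative to the water = (-0.615, -0.615) m/s; the water relative to ground = (-0.665, -0.665) m/s.
Velocity relative to ground = (-0.615, -0.615) + (-0.665, -0.665) = (-1.280, -1.280) m/s.
Bearing = atan2(-1.28, -1.28) = 225.00° clockwise from north.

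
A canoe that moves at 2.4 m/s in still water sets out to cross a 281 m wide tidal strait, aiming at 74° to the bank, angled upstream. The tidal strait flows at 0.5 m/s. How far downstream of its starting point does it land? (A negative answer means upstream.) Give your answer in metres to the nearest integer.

Perpendicular speed = 2.307 m/s; crossing time = 281 / 2.307 = 121.802 s.
Net downstream speed = -0.162 m/s.
Drift = -0.162 × 121.802 = -19.675 m (upstream).

-20 m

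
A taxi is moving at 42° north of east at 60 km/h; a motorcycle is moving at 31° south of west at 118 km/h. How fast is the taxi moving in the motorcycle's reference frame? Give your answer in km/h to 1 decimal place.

Taking east as x and north as y: taxi velocity = (44.589, 40.148) km/h; motorcycle velocity = (-101.146, -60.774) km/h.
Velocity of taxi relative to motorcycle = (44.589, 40.148) − (-101.146, -60.774) = (145.734, 100.922) km/h.
Magnitude = |(145.734, 100.922)| = 177.268 km/h.

177.3 km/h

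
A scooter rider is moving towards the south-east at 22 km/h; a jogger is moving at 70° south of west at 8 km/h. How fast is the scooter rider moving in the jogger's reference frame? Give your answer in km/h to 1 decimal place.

20.0 km/h

Taking east as x and north as y: scooter rider velocity = (15.556, -15.556) km/h; jogger velocity = (-2.736, -7.518) km/h.
Velocity of scooter rider relative to jogger = (15.556, -15.556) − (-2.736, -7.518) = (18.293, -8.039) km/h.
Magnitude = |(18.293, -8.039)| = 19.981 km/h.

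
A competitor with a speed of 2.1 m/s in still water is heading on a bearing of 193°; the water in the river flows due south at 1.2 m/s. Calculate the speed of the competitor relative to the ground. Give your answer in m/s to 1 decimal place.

3.3 m/s

Taking east as x and north as y: velocity relative to the water = (-0.472, -2.046) m/s; the water relative to ground = (0.000, -1.200) m/s.
Velocity relative to ground = (-0.472, -2.046) + (0.000, -1.200) = (-0.472, -3.246) m/s.
Speed = |(-0.472, -3.246)| = 3.280 m/s.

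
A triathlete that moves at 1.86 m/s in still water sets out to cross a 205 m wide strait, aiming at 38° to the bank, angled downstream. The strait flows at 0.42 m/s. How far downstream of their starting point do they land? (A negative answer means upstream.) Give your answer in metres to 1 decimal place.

Perpendicular speed = 1.145 m/s; crossing time = 205 / 1.145 = 179.019 s.
Net downstream speed = 1.886 m/s.
Drift = 1.886 × 179.019 = 337.576 m (downstream).

337.6 m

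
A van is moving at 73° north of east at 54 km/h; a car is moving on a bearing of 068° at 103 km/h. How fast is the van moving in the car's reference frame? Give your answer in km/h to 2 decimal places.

Taking east as x and north as y: van velocity = (15.788, 51.640) km/h; car velocity = (95.500, 38.584) km/h.
Velocity of van relative to car = (15.788, 51.640) − (95.500, 38.584) = (-79.712, 13.056) km/h.
Magnitude = |(-79.712, 13.056)| = 80.774 km/h.

80.77 km/h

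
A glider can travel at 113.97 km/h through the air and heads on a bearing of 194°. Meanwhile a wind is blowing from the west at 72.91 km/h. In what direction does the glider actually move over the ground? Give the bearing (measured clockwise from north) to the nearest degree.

Taking east as x and north as y: velocity relative to the air = (-27.572, -110.585) km/h; the air relative to ground = (72.910, 0.000) km/h.
Velocity relative to ground = (-27.572, -110.585) + (72.910, 0.000) = (45.338, -110.585) km/h.
Bearing = atan2(45.34, -110.58) = 157.71° clockwise from north.

158°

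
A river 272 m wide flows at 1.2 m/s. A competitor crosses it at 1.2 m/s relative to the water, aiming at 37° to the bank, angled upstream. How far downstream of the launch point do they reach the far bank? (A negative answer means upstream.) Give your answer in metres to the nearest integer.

Perpendicular speed = 0.722 m/s; crossing time = 272 / 0.722 = 376.638 s.
Net downstream speed = 0.242 m/s.
Drift = 0.242 × 376.638 = 91.010 m (downstream).

91 m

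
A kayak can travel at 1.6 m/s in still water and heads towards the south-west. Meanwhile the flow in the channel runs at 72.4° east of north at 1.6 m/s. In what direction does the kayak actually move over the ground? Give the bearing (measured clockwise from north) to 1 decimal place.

Taking east as x and north as y: velocity relative to the water = (-1.131, -1.131) m/s; the water relative to ground = (1.525, 0.484) m/s.
Velocity relative to ground = (-1.131, -1.131) + (1.525, 0.484) = (0.394, -0.648) m/s.
Bearing = atan2(0.39, -0.65) = 148.70° clockwise from north.

148.7°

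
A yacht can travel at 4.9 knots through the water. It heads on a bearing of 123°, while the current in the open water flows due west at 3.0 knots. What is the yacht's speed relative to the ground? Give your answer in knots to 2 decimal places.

2.89 knots

Taking east as x and north as y: velocity relative to the water = (4.109, -2.669) knots; the water relative to ground = (-3.000, 0.000) knots.
Velocity relative to ground = (4.109, -2.669) + (-3.000, 0.000) = (1.109, -2.669) knots.
Speed = |(1.109, -2.669)| = 2.890 knots.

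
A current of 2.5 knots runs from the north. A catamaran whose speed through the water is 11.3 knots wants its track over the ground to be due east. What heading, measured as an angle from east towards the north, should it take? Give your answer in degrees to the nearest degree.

The current pushes perpendicular to the desired track; the heading must have a component into the current equal to 2.5 knots: 11.3 sin θ = 2.5.
sin θ = 0.2212, so θ = 12.782°.

13°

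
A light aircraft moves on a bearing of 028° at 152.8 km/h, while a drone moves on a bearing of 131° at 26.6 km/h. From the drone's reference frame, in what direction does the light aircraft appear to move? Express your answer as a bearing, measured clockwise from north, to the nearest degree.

019°

Taking east as x and north as y: light aircraft velocity = (71.735, 134.914) km/h; drone velocity = (20.075, -17.451) km/h.
Velocity of light aircraft relative to drone = (71.735, 134.914) − (20.075, -17.451) = (51.660, 152.366) km/h.
Bearing = atan2(51.66, 152.37) = 18.73° clockwise from north.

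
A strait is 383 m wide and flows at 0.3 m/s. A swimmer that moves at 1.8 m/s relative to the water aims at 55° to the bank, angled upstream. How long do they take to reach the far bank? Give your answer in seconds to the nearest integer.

260 s

The component of the swimmer's velocity perpendicular to the bank is 1.8 × sin 55° = 1.474 m/s.
Only the cross-stream component determines the crossing time; the current contributes nothing perpendicular to the bank.
Time = 383 / 1.474 = 259.754 s.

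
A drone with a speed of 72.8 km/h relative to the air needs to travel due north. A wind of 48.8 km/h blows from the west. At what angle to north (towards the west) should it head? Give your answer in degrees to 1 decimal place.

42.1°

The wind pushes perpendicular to the desired track; the heading must have a component into the wind equal to 48.8 km/h: 72.8 sin θ = 48.8.
sin θ = 0.6703, so θ = 42.093°.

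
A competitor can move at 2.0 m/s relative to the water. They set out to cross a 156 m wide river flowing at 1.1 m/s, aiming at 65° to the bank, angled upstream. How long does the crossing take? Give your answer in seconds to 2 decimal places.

86.06 s

The component of the competitor's velocity perpendicular to the bank is 2.0 × sin 65° = 1.813 m/s.
The current is parallel to the bank, so it does not affect the crossing time.
Time = 156 / 1.813 = 86.063 s.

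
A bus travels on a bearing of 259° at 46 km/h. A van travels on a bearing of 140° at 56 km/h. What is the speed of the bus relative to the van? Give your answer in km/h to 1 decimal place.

Taking east as x and north as y: bus velocity = (-45.155, -8.777) km/h; van velocity = (35.996, -42.898) km/h.
Velocity of bus relative to van = (-45.155, -8.777) − (35.996, -42.898) = (-81.151, 34.121) km/h.
Magnitude = |(-81.151, 34.121)| = 88.033 km/h.

88.0 km/h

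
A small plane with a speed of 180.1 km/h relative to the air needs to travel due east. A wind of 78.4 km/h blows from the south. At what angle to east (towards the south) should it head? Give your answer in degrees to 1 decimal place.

25.8°

The wind pushes perpendicular to the desired track; the heading must have a component into the wind equal to 78.4 km/h: 180.1 sin θ = 78.4.
sin θ = 0.4353, so θ = 25.805°.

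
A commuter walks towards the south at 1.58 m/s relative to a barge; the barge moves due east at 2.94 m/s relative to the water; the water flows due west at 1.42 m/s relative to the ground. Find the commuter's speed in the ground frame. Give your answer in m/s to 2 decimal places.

In east/north components (m/s): commuter relative to barge = (0.000, -1.580); barge relative to water = (2.940, 0.000); water relative to ground = (-1.420, 0.000).
Sum = (1.520, -1.580) m/s.
Speed = |(1.520, -1.580)| = 2.192 m/s.

2.19 m/s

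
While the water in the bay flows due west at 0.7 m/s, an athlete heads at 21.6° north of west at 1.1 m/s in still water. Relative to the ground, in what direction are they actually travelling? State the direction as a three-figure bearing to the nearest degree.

Taking east as x and north as y: velocity relative to the water = (-1.023, 0.405) m/s; the water relative to ground = (-0.700, 0.000) m/s.
Velocity relative to ground = (-1.023, 0.405) + (-0.700, 0.000) = (-1.723, 0.405) m/s.
Bearing = atan2(-1.72, 0.40) = 283.23° clockwise from north.

283°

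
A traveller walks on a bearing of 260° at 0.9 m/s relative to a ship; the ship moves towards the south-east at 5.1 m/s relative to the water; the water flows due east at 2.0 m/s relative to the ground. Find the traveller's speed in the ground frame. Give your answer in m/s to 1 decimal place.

6.0 m/s

In east/north components (m/s): traveller relative to ship = (-0.886, -0.156); ship relative to water = (3.606, -3.606); water relative to ground = (2.000, 0.000).
Sum = (4.720, -3.763) m/s.
Speed = |(4.720, -3.763)| = 6.036 m/s.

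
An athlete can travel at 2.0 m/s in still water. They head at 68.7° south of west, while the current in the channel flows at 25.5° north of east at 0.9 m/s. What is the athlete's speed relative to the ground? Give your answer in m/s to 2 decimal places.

Taking east as x and north as y: velocity relative to the water = (-0.727, -1.863) m/s; the water relative to ground = (0.812, 0.387) m/s.
Velocity relative to ground = (-0.727, -1.863) + (0.812, 0.387) = (0.086, -1.476) m/s.
Speed = |(0.086, -1.476)| = 1.478 m/s.

1.48 m/s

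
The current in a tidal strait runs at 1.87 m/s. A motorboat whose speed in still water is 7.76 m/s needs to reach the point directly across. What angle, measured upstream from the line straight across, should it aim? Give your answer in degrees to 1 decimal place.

To cancel the current, the upstream component of the motorboat's velocity must equal the flow: 7.76 sin θ = 1.87.
sin θ = 1.87 / 7.76 = 0.2410.
θ = arcsin(0.2410) = 13.944°.

13.9°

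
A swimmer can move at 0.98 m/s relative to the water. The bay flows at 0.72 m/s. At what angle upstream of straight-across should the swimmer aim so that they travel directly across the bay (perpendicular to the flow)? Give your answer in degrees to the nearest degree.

47°

To cancel the current, the upstream component of the swimmer's velocity must equal the flow: 0.98 sin θ = 0.72.
sin θ = 0.72 / 0.98 = 0.7347.
θ = arcsin(0.7347) = 47.281°.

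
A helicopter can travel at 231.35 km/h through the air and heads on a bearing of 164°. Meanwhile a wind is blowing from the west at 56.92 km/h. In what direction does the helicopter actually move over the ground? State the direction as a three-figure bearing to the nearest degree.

Taking east as x and north as y: velocity relative to the air = (63.769, -222.388) km/h; the air relative to ground = (56.920, 0.000) km/h.
Velocity relative to ground = (63.769, -222.388) + (56.920, 0.000) = (120.689, -222.388) km/h.
Bearing = atan2(120.69, -222.39) = 151.51° clockwise from north.

152°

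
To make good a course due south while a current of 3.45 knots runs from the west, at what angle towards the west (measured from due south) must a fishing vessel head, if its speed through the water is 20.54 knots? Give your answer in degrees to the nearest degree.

10°

The current pushes perpendicular to the desired track; the heading must have a component into the current equal to 3.45 knots: 20.54 sin θ = 3.45.
sin θ = 0.1680, so θ = 9.670°.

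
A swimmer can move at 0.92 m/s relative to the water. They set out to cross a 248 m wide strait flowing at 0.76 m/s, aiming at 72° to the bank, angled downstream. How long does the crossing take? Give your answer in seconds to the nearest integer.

283 s

The component of the swimmer's velocity perpendicular to the bank is 0.92 × sin 72° = 0.875 m/s.
The flow acts along the bank and has no component across it.
Time = 248 / 0.875 = 283.438 s.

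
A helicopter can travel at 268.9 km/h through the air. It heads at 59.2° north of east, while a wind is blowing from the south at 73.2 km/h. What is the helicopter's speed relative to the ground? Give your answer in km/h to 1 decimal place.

333.9 km/h

Taking east as x and north as y: velocity relative to the air = (137.688, 230.974) km/h; the air relative to ground = (0.000, 73.200) km/h.
Velocity relative to ground = (137.688, 230.974) + (0.000, 73.200) = (137.688, 304.174) km/h.
Speed = |(137.688, 304.174)| = 333.886 km/h.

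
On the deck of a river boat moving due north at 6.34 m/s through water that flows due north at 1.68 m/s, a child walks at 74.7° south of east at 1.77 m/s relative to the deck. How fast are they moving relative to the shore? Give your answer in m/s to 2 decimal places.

In east/north components (m/s): child relative to river boat = (0.467, -1.707); river boat relative to water = (0.000, 6.340); water relative to ground = (0.000, 1.680).
Sum = (0.467, 6.313) m/s.
Speed = |(0.467, 6.313)| = 6.330 m/s.

6.33 m/s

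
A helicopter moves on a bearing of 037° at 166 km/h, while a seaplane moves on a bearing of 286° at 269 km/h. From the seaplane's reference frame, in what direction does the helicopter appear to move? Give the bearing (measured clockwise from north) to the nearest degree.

081°

Taking east as x and north as y: helicopter velocity = (99.901, 132.573) km/h; seaplane velocity = (-258.579, 74.146) km/h.
Velocity of helicopter relative to seaplane = (99.901, 132.573) − (-258.579, 74.146) = (358.481, 58.427) km/h.
Bearing = atan2(358.48, 58.43) = 80.74° clockwise from north.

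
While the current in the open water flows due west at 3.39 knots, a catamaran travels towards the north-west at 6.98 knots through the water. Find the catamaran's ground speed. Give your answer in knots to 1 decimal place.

9.7 knots

Taking east as x and north as y: velocity relative to the water = (-4.936, 4.936) knots; the water relative to ground = (-3.390, 0.000) knots.
Velocity relative to ground = (-4.936, 4.936) + (-3.390, 0.000) = (-8.326, 4.936) knots.
Speed = |(-8.326, 4.936)| = 9.679 knots.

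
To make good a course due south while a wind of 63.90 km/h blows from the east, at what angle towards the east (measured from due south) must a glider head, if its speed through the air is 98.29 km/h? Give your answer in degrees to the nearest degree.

41°

The wind pushes perpendicular to the desired track; the heading must have a component into the wind equal to 63.90 km/h: 98.29 sin θ = 63.90.
sin θ = 0.6501, so θ = 40.550°.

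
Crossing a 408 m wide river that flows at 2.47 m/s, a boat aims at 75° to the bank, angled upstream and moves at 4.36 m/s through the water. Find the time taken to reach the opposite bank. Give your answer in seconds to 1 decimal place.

The component of the boat's velocity perpendicular to the bank is 4.36 × sin 75° = 4.211 m/s.
The flow acts along the bank and has no component across it.
Time = 408 / 4.211 = 96.879 s.

96.9 s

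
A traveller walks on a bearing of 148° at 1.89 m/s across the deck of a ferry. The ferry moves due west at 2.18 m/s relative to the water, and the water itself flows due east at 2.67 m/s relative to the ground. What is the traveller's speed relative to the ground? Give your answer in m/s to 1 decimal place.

In east/north components (m/s): traveller relative to ferry = (1.002, -1.603); ferry relative to water = (-2.180, 0.000); water relative to ground = (2.670, 0.000).
Sum = (1.492, -1.603) m/s.
Speed = |(1.492, -1.603)| = 2.189 m/s.

2.2 m/s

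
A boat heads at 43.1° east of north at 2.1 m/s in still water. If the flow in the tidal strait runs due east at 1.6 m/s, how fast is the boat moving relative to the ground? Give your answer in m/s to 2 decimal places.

Taking east as x and north as y: velocity relative to the water = (1.435, 1.533) m/s; the water relative to ground = (1.600, 0.000) m/s.
Velocity relative to ground = (1.435, 1.533) + (1.600, 0.000) = (3.035, 1.533) m/s.
Speed = |(3.035, 1.533)| = 3.400 m/s.

3.40 m/s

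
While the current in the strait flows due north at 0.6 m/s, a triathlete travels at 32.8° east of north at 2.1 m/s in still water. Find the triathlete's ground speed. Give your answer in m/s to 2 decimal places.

Taking east as x and north as y: velocity relative to the water = (1.138, 1.765) m/s; the water relative to ground = (0.000, 0.600) m/s.
Velocity relative to ground = (1.138, 1.765) + (0.000, 0.600) = (1.138, 2.365) m/s.
Speed = |(1.138, 2.365)| = 2.625 m/s.

2.62 m/s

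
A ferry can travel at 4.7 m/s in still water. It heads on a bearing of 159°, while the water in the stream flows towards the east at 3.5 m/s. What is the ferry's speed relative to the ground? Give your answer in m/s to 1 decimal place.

6.8 m/s

Taking east as x and north as y: velocity relative to the water = (1.684, -4.388) m/s; the water relative to ground = (3.500, 0.000) m/s.
Velocity relative to ground = (1.684, -4.388) + (3.500, 0.000) = (5.184, -4.388) m/s.
Speed = |(5.184, -4.388)| = 6.792 m/s.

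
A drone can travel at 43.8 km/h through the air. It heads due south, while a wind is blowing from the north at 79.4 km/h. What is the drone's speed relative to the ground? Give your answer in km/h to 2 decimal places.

Taking east as x and north as y: velocity relative to the air = (0.000, -43.800) km/h; the air relative to ground = (0.000, -79.400) km/h.
Velocity relative to ground = (0.000, -43.800) + (0.000, -79.400) = (0.000, -123.200) km/h.
Speed = |(0.000, -123.200)| = 123.200 km/h.

123.20 km/h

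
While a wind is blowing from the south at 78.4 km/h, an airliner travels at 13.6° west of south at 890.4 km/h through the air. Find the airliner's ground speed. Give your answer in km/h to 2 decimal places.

814.41 km/h

Taking east as x and north as y: velocity relative to the air = (-209.371, -865.434) km/h; the air relative to ground = (0.000, 78.400) km/h.
Velocity relative to ground = (-209.371, -865.434) + (0.000, 78.400) = (-209.371, -787.034) km/h.
Speed = |(-209.371, -787.034)| = 814.407 km/h.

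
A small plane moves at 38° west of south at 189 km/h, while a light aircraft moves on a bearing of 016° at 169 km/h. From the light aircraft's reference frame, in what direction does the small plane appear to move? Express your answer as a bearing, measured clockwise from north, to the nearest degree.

Taking east as x and north as y: small plane velocity = (-116.360, -148.934) km/h; light aircraft velocity = (46.583, 162.453) km/h.
Velocity of small plane relative to light aircraft = (-116.360, -148.934) − (46.583, 162.453) = (-162.943, -311.387) km/h.
Bearing = atan2(-162.94, -311.39) = 207.62° clockwise from north.

208°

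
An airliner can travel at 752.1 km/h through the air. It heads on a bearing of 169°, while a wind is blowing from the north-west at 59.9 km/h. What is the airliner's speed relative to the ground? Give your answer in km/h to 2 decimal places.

Taking east as x and north as y: velocity relative to the air = (143.507, -738.282) km/h; the air relative to ground = (42.356, -42.356) km/h.
Velocity relative to ground = (143.507, -738.282) + (42.356, -42.356) = (185.863, -780.638) km/h.
Speed = |(185.863, -780.638)| = 802.459 km/h.

802.46 km/h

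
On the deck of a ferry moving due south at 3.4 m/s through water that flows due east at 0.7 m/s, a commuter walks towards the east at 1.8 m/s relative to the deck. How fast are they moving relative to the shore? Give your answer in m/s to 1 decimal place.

4.2 m/s

In east/north components (m/s): commuter relative to ferry = (1.800, 0.000); ferry relative to water = (0.000, -3.400); water relative to ground = (0.700, 0.000).
Sum = (2.500, -3.400) m/s.
Speed = |(2.500, -3.400)| = 4.220 m/s.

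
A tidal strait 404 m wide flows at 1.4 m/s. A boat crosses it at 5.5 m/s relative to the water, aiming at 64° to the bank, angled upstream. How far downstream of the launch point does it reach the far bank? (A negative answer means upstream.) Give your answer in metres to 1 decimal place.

-82.6 m

Perpendicular speed = 4.943 m/s; crossing time = 404 / 4.943 = 81.726 s.
Net downstream speed = -1.011 m/s.
Drift = -1.011 × 81.726 = -82.628 m (upstream).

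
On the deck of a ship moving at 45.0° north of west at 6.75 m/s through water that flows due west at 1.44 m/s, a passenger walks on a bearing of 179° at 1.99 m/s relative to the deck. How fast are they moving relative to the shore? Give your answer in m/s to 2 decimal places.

In east/north components (m/s): passenger relative to ship = (0.035, -1.990); ship relative to water = (-4.773, 4.773); water relative to ground = (-1.440, 0.000).
Sum = (-6.178, 2.783) m/s.
Speed = |(-6.178, 2.783)| = 6.776 m/s.

6.78 m/s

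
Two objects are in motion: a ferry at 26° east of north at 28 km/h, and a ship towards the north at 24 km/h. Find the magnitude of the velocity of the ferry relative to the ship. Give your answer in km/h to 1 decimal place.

12.3 km/h

Taking east as x and north as y: ferry velocity = (12.274, 25.166) km/h; ship velocity = (0.000, 24.000) km/h.
Velocity of ferry relative to ship = (12.274, 25.166) − (0.000, 24.000) = (12.274, 1.166) km/h.
Magnitude = |(12.274, 1.166)| = 12.330 km/h.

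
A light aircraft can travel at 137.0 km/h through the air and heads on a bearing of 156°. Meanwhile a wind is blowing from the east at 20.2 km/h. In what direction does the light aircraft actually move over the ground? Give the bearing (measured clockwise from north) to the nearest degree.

Taking east as x and north as y: velocity relative to the air = (55.723, -125.156) km/h; the air relative to ground = (-20.200, 0.000) km/h.
Velocity relative to ground = (55.723, -125.156) + (-20.200, 0.000) = (35.523, -125.156) km/h.
Bearing = atan2(35.52, -125.16) = 164.15° clockwise from north.

164°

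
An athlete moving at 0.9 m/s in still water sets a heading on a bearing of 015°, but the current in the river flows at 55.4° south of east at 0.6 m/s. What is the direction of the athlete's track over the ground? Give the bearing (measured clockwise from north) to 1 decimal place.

056.8°

Taking east as x and north as y: velocity relative to the water = (0.233, 0.869) m/s; the water relative to ground = (0.341, -0.494) m/s.
Velocity relative to ground = (0.233, 0.869) + (0.341, -0.494) = (0.574, 0.375) m/s.
Bearing = atan2(0.57, 0.38) = 56.80° clockwise from north.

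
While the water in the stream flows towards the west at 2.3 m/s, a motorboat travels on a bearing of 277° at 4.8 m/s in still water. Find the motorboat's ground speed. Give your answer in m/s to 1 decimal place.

Taking east as x and north as y: velocity relative to the water = (-4.764, 0.585) m/s; the water relative to ground = (-2.300, 0.000) m/s.
Velocity relative to ground = (-4.764, 0.585) + (-2.300, 0.000) = (-7.064, 0.585) m/s.
Speed = |(-7.064, 0.585)| = 7.088 m/s.

7.1 m/s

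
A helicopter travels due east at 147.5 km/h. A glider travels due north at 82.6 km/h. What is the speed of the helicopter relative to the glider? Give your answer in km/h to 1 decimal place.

Taking east as x and north as y: helicopter velocity = (147.500, 0.000) km/h; glider velocity = (0.000, 82.600) km/h.
Velocity of helicopter relative to glider = (147.500, 0.000) − (0.000, 82.600) = (147.500, -82.600) km/h.
Magnitude = |(147.500, -82.600)| = 169.053 km/h.

169.1 km/h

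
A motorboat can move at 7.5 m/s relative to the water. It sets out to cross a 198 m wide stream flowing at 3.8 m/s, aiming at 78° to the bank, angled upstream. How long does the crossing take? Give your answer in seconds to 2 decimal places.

26.99 s

The component of the motorboat's velocity perpendicular to the bank is 7.5 × sin 78° = 7.336 m/s.
The flow acts along the bank and has no component across it.
Time = 198 / 7.336 = 26.990 s.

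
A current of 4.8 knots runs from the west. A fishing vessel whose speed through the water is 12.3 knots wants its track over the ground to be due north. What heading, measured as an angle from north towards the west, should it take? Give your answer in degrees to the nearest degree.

The current pushes perpendicular to the desired track; the heading must have a component into the current equal to 4.8 knots: 12.3 sin θ = 4.8.
sin θ = 0.3902, so θ = 22.970°.

23°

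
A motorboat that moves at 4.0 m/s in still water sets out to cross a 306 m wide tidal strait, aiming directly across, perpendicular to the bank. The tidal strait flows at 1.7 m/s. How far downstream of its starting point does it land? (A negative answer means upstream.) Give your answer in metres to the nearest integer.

Perpendicular speed = 4.000 m/s; crossing time = 306 / 4.000 = 76.500 s.
Net downstream speed = 1.700 m/s.
Drift = 1.700 × 76.500 = 130.050 m (downstream).

130 m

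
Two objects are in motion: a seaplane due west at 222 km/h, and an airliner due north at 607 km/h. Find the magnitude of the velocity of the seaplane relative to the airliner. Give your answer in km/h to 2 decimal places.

646.32 km/h

Taking east as x and north as y: seaplane velocity = (-222.000, 0.000) km/h; airliner velocity = (0.000, 607.000) km/h.
Velocity of seaplane relative to airliner = (-222.000, 0.000) − (0.000, 607.000) = (-222.000, -607.000) km/h.
Magnitude = |(-222.000, -607.000)| = 646.323 km/h.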